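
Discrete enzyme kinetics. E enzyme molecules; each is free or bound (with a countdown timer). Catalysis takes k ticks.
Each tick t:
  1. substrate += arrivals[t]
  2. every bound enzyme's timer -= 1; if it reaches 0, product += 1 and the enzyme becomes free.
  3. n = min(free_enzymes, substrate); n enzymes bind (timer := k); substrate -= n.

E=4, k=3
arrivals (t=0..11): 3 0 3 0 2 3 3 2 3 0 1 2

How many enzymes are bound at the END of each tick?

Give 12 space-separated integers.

t=0: arr=3 -> substrate=0 bound=3 product=0
t=1: arr=0 -> substrate=0 bound=3 product=0
t=2: arr=3 -> substrate=2 bound=4 product=0
t=3: arr=0 -> substrate=0 bound=3 product=3
t=4: arr=2 -> substrate=1 bound=4 product=3
t=5: arr=3 -> substrate=3 bound=4 product=4
t=6: arr=3 -> substrate=4 bound=4 product=6
t=7: arr=2 -> substrate=5 bound=4 product=7
t=8: arr=3 -> substrate=7 bound=4 product=8
t=9: arr=0 -> substrate=5 bound=4 product=10
t=10: arr=1 -> substrate=5 bound=4 product=11
t=11: arr=2 -> substrate=6 bound=4 product=12

Answer: 3 3 4 3 4 4 4 4 4 4 4 4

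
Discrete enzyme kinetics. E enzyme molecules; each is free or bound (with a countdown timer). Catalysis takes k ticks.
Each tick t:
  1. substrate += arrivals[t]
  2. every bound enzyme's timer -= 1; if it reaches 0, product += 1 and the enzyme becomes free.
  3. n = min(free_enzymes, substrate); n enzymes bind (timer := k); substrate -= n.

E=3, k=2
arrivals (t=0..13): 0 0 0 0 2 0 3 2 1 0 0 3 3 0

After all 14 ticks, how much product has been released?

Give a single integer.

t=0: arr=0 -> substrate=0 bound=0 product=0
t=1: arr=0 -> substrate=0 bound=0 product=0
t=2: arr=0 -> substrate=0 bound=0 product=0
t=3: arr=0 -> substrate=0 bound=0 product=0
t=4: arr=2 -> substrate=0 bound=2 product=0
t=5: arr=0 -> substrate=0 bound=2 product=0
t=6: arr=3 -> substrate=0 bound=3 product=2
t=7: arr=2 -> substrate=2 bound=3 product=2
t=8: arr=1 -> substrate=0 bound=3 product=5
t=9: arr=0 -> substrate=0 bound=3 product=5
t=10: arr=0 -> substrate=0 bound=0 product=8
t=11: arr=3 -> substrate=0 bound=3 product=8
t=12: arr=3 -> substrate=3 bound=3 product=8
t=13: arr=0 -> substrate=0 bound=3 product=11

Answer: 11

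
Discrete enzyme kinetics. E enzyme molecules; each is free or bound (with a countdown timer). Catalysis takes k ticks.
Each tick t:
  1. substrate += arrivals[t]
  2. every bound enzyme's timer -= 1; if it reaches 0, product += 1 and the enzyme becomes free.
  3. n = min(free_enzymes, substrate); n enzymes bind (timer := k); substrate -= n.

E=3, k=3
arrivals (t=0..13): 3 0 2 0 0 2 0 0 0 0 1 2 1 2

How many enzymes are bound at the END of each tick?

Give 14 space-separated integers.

t=0: arr=3 -> substrate=0 bound=3 product=0
t=1: arr=0 -> substrate=0 bound=3 product=0
t=2: arr=2 -> substrate=2 bound=3 product=0
t=3: arr=0 -> substrate=0 bound=2 product=3
t=4: arr=0 -> substrate=0 bound=2 product=3
t=5: arr=2 -> substrate=1 bound=3 product=3
t=6: arr=0 -> substrate=0 bound=2 product=5
t=7: arr=0 -> substrate=0 bound=2 product=5
t=8: arr=0 -> substrate=0 bound=1 product=6
t=9: arr=0 -> substrate=0 bound=0 product=7
t=10: arr=1 -> substrate=0 bound=1 product=7
t=11: arr=2 -> substrate=0 bound=3 product=7
t=12: arr=1 -> substrate=1 bound=3 product=7
t=13: arr=2 -> substrate=2 bound=3 product=8

Answer: 3 3 3 2 2 3 2 2 1 0 1 3 3 3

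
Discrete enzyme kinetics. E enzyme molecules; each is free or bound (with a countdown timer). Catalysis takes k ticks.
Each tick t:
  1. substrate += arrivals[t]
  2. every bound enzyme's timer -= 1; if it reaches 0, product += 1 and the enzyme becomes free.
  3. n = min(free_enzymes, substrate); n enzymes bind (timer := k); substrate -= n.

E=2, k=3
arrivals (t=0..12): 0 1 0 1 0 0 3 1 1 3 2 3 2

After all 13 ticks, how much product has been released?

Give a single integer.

Answer: 6

Derivation:
t=0: arr=0 -> substrate=0 bound=0 product=0
t=1: arr=1 -> substrate=0 bound=1 product=0
t=2: arr=0 -> substrate=0 bound=1 product=0
t=3: arr=1 -> substrate=0 bound=2 product=0
t=4: arr=0 -> substrate=0 bound=1 product=1
t=5: arr=0 -> substrate=0 bound=1 product=1
t=6: arr=3 -> substrate=1 bound=2 product=2
t=7: arr=1 -> substrate=2 bound=2 product=2
t=8: arr=1 -> substrate=3 bound=2 product=2
t=9: arr=3 -> substrate=4 bound=2 product=4
t=10: arr=2 -> substrate=6 bound=2 product=4
t=11: arr=3 -> substrate=9 bound=2 product=4
t=12: arr=2 -> substrate=9 bound=2 product=6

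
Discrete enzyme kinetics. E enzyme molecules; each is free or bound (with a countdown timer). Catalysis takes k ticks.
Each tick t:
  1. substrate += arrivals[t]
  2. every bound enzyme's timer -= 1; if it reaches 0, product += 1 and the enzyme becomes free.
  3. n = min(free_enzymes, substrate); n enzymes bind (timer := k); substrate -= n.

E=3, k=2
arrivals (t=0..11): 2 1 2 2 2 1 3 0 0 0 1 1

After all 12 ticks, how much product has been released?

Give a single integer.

t=0: arr=2 -> substrate=0 bound=2 product=0
t=1: arr=1 -> substrate=0 bound=3 product=0
t=2: arr=2 -> substrate=0 bound=3 product=2
t=3: arr=2 -> substrate=1 bound=3 product=3
t=4: arr=2 -> substrate=1 bound=3 product=5
t=5: arr=1 -> substrate=1 bound=3 product=6
t=6: arr=3 -> substrate=2 bound=3 product=8
t=7: arr=0 -> substrate=1 bound=3 product=9
t=8: arr=0 -> substrate=0 bound=2 product=11
t=9: arr=0 -> substrate=0 bound=1 product=12
t=10: arr=1 -> substrate=0 bound=1 product=13
t=11: arr=1 -> substrate=0 bound=2 product=13

Answer: 13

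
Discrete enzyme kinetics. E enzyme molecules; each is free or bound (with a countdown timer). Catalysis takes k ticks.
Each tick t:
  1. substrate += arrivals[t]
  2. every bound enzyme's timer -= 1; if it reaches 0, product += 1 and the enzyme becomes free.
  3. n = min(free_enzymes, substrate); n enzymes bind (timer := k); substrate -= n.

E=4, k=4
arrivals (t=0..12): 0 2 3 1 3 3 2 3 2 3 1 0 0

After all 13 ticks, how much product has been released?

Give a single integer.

Answer: 8

Derivation:
t=0: arr=0 -> substrate=0 bound=0 product=0
t=1: arr=2 -> substrate=0 bound=2 product=0
t=2: arr=3 -> substrate=1 bound=4 product=0
t=3: arr=1 -> substrate=2 bound=4 product=0
t=4: arr=3 -> substrate=5 bound=4 product=0
t=5: arr=3 -> substrate=6 bound=4 product=2
t=6: arr=2 -> substrate=6 bound=4 product=4
t=7: arr=3 -> substrate=9 bound=4 product=4
t=8: arr=2 -> substrate=11 bound=4 product=4
t=9: arr=3 -> substrate=12 bound=4 product=6
t=10: arr=1 -> substrate=11 bound=4 product=8
t=11: arr=0 -> substrate=11 bound=4 product=8
t=12: arr=0 -> substrate=11 bound=4 product=8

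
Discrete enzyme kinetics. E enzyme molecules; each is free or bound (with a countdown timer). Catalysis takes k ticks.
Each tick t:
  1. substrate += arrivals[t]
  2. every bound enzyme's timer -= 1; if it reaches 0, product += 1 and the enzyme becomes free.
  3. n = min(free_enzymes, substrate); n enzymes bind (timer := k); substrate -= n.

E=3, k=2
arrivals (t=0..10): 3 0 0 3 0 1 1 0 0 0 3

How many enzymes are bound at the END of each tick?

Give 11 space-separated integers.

Answer: 3 3 0 3 3 1 2 1 0 0 3

Derivation:
t=0: arr=3 -> substrate=0 bound=3 product=0
t=1: arr=0 -> substrate=0 bound=3 product=0
t=2: arr=0 -> substrate=0 bound=0 product=3
t=3: arr=3 -> substrate=0 bound=3 product=3
t=4: arr=0 -> substrate=0 bound=3 product=3
t=5: arr=1 -> substrate=0 bound=1 product=6
t=6: arr=1 -> substrate=0 bound=2 product=6
t=7: arr=0 -> substrate=0 bound=1 product=7
t=8: arr=0 -> substrate=0 bound=0 product=8
t=9: arr=0 -> substrate=0 bound=0 product=8
t=10: arr=3 -> substrate=0 bound=3 product=8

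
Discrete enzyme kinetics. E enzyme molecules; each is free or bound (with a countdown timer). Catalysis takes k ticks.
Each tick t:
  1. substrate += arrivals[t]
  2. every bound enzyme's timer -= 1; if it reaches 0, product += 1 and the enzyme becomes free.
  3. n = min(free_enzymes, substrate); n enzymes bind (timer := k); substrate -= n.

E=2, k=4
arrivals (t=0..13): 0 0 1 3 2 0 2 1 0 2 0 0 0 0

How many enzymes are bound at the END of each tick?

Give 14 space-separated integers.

t=0: arr=0 -> substrate=0 bound=0 product=0
t=1: arr=0 -> substrate=0 bound=0 product=0
t=2: arr=1 -> substrate=0 bound=1 product=0
t=3: arr=3 -> substrate=2 bound=2 product=0
t=4: arr=2 -> substrate=4 bound=2 product=0
t=5: arr=0 -> substrate=4 bound=2 product=0
t=6: arr=2 -> substrate=5 bound=2 product=1
t=7: arr=1 -> substrate=5 bound=2 product=2
t=8: arr=0 -> substrate=5 bound=2 product=2
t=9: arr=2 -> substrate=7 bound=2 product=2
t=10: arr=0 -> substrate=6 bound=2 product=3
t=11: arr=0 -> substrate=5 bound=2 product=4
t=12: arr=0 -> substrate=5 bound=2 product=4
t=13: arr=0 -> substrate=5 bound=2 product=4

Answer: 0 0 1 2 2 2 2 2 2 2 2 2 2 2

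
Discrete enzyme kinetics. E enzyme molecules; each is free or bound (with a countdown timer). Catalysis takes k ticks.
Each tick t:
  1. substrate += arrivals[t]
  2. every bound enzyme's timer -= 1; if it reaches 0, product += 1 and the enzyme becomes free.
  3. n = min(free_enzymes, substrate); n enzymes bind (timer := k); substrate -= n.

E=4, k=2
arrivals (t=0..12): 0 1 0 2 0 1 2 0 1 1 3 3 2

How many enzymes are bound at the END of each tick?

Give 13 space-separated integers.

Answer: 0 1 1 2 2 1 3 2 1 2 4 4 4

Derivation:
t=0: arr=0 -> substrate=0 bound=0 product=0
t=1: arr=1 -> substrate=0 bound=1 product=0
t=2: arr=0 -> substrate=0 bound=1 product=0
t=3: arr=2 -> substrate=0 bound=2 product=1
t=4: arr=0 -> substrate=0 bound=2 product=1
t=5: arr=1 -> substrate=0 bound=1 product=3
t=6: arr=2 -> substrate=0 bound=3 product=3
t=7: arr=0 -> substrate=0 bound=2 product=4
t=8: arr=1 -> substrate=0 bound=1 product=6
t=9: arr=1 -> substrate=0 bound=2 product=6
t=10: arr=3 -> substrate=0 bound=4 product=7
t=11: arr=3 -> substrate=2 bound=4 product=8
t=12: arr=2 -> substrate=1 bound=4 product=11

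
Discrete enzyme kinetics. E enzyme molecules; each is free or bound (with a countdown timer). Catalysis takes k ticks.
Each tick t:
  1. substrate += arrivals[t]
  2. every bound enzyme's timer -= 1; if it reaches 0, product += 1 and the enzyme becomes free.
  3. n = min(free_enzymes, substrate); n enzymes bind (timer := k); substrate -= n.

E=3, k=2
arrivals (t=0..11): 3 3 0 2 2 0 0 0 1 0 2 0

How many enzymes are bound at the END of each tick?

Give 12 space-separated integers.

Answer: 3 3 3 3 3 3 1 1 1 1 2 2

Derivation:
t=0: arr=3 -> substrate=0 bound=3 product=0
t=1: arr=3 -> substrate=3 bound=3 product=0
t=2: arr=0 -> substrate=0 bound=3 product=3
t=3: arr=2 -> substrate=2 bound=3 product=3
t=4: arr=2 -> substrate=1 bound=3 product=6
t=5: arr=0 -> substrate=1 bound=3 product=6
t=6: arr=0 -> substrate=0 bound=1 product=9
t=7: arr=0 -> substrate=0 bound=1 product=9
t=8: arr=1 -> substrate=0 bound=1 product=10
t=9: arr=0 -> substrate=0 bound=1 product=10
t=10: arr=2 -> substrate=0 bound=2 product=11
t=11: arr=0 -> substrate=0 bound=2 product=11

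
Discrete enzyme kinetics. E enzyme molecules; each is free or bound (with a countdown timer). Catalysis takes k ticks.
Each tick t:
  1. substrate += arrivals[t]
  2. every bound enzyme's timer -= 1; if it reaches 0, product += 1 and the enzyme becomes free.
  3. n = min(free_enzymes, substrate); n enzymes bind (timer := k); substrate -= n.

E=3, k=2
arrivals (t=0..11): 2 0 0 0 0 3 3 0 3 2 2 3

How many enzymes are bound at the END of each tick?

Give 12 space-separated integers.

t=0: arr=2 -> substrate=0 bound=2 product=0
t=1: arr=0 -> substrate=0 bound=2 product=0
t=2: arr=0 -> substrate=0 bound=0 product=2
t=3: arr=0 -> substrate=0 bound=0 product=2
t=4: arr=0 -> substrate=0 bound=0 product=2
t=5: arr=3 -> substrate=0 bound=3 product=2
t=6: arr=3 -> substrate=3 bound=3 product=2
t=7: arr=0 -> substrate=0 bound=3 product=5
t=8: arr=3 -> substrate=3 bound=3 product=5
t=9: arr=2 -> substrate=2 bound=3 product=8
t=10: arr=2 -> substrate=4 bound=3 product=8
t=11: arr=3 -> substrate=4 bound=3 product=11

Answer: 2 2 0 0 0 3 3 3 3 3 3 3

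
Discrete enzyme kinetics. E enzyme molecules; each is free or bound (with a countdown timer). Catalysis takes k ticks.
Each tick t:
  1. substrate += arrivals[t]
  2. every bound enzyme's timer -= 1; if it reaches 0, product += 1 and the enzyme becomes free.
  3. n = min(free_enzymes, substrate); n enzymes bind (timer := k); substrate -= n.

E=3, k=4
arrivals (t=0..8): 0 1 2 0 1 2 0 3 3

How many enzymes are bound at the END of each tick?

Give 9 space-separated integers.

Answer: 0 1 3 3 3 3 3 3 3

Derivation:
t=0: arr=0 -> substrate=0 bound=0 product=0
t=1: arr=1 -> substrate=0 bound=1 product=0
t=2: arr=2 -> substrate=0 bound=3 product=0
t=3: arr=0 -> substrate=0 bound=3 product=0
t=4: arr=1 -> substrate=1 bound=3 product=0
t=5: arr=2 -> substrate=2 bound=3 product=1
t=6: arr=0 -> substrate=0 bound=3 product=3
t=7: arr=3 -> substrate=3 bound=3 product=3
t=8: arr=3 -> substrate=6 bound=3 product=3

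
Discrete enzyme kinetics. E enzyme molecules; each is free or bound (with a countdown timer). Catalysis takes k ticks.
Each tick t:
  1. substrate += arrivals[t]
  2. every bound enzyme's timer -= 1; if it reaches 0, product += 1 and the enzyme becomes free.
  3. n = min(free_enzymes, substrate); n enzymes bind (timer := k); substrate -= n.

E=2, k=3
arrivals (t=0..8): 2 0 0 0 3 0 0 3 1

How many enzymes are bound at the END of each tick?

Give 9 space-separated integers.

Answer: 2 2 2 0 2 2 2 2 2

Derivation:
t=0: arr=2 -> substrate=0 bound=2 product=0
t=1: arr=0 -> substrate=0 bound=2 product=0
t=2: arr=0 -> substrate=0 bound=2 product=0
t=3: arr=0 -> substrate=0 bound=0 product=2
t=4: arr=3 -> substrate=1 bound=2 product=2
t=5: arr=0 -> substrate=1 bound=2 product=2
t=6: arr=0 -> substrate=1 bound=2 product=2
t=7: arr=3 -> substrate=2 bound=2 product=4
t=8: arr=1 -> substrate=3 bound=2 product=4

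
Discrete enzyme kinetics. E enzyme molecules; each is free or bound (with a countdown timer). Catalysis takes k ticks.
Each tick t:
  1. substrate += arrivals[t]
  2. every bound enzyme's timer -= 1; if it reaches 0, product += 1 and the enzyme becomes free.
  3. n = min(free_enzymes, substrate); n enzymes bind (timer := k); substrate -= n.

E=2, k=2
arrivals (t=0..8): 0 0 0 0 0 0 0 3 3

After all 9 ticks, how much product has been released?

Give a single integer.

t=0: arr=0 -> substrate=0 bound=0 product=0
t=1: arr=0 -> substrate=0 bound=0 product=0
t=2: arr=0 -> substrate=0 bound=0 product=0
t=3: arr=0 -> substrate=0 bound=0 product=0
t=4: arr=0 -> substrate=0 bound=0 product=0
t=5: arr=0 -> substrate=0 bound=0 product=0
t=6: arr=0 -> substrate=0 bound=0 product=0
t=7: arr=3 -> substrate=1 bound=2 product=0
t=8: arr=3 -> substrate=4 bound=2 product=0

Answer: 0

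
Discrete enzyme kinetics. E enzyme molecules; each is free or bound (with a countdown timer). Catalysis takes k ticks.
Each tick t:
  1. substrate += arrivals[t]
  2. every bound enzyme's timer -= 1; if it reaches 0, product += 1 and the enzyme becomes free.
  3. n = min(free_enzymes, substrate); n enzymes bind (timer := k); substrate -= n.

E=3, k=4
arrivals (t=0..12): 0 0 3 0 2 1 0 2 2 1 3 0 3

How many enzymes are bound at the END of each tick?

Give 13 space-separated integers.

Answer: 0 0 3 3 3 3 3 3 3 3 3 3 3

Derivation:
t=0: arr=0 -> substrate=0 bound=0 product=0
t=1: arr=0 -> substrate=0 bound=0 product=0
t=2: arr=3 -> substrate=0 bound=3 product=0
t=3: arr=0 -> substrate=0 bound=3 product=0
t=4: arr=2 -> substrate=2 bound=3 product=0
t=5: arr=1 -> substrate=3 bound=3 product=0
t=6: arr=0 -> substrate=0 bound=3 product=3
t=7: arr=2 -> substrate=2 bound=3 product=3
t=8: arr=2 -> substrate=4 bound=3 product=3
t=9: arr=1 -> substrate=5 bound=3 product=3
t=10: arr=3 -> substrate=5 bound=3 product=6
t=11: arr=0 -> substrate=5 bound=3 product=6
t=12: arr=3 -> substrate=8 bound=3 product=6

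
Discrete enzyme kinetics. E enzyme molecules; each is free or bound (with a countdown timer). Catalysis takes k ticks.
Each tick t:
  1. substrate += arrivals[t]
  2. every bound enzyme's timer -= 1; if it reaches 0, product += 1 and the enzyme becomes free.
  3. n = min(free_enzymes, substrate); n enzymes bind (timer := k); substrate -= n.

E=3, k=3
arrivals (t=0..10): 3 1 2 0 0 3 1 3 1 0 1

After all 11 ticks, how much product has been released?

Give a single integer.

Answer: 9

Derivation:
t=0: arr=3 -> substrate=0 bound=3 product=0
t=1: arr=1 -> substrate=1 bound=3 product=0
t=2: arr=2 -> substrate=3 bound=3 product=0
t=3: arr=0 -> substrate=0 bound=3 product=3
t=4: arr=0 -> substrate=0 bound=3 product=3
t=5: arr=3 -> substrate=3 bound=3 product=3
t=6: arr=1 -> substrate=1 bound=3 product=6
t=7: arr=3 -> substrate=4 bound=3 product=6
t=8: arr=1 -> substrate=5 bound=3 product=6
t=9: arr=0 -> substrate=2 bound=3 product=9
t=10: arr=1 -> substrate=3 bound=3 product=9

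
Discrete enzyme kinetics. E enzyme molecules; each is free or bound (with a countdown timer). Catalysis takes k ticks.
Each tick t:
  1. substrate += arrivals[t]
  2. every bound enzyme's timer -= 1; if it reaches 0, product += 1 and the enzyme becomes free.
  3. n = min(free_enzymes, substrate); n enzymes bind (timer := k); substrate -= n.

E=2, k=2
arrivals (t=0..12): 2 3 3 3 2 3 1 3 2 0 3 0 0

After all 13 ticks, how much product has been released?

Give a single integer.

Answer: 12

Derivation:
t=0: arr=2 -> substrate=0 bound=2 product=0
t=1: arr=3 -> substrate=3 bound=2 product=0
t=2: arr=3 -> substrate=4 bound=2 product=2
t=3: arr=3 -> substrate=7 bound=2 product=2
t=4: arr=2 -> substrate=7 bound=2 product=4
t=5: arr=3 -> substrate=10 bound=2 product=4
t=6: arr=1 -> substrate=9 bound=2 product=6
t=7: arr=3 -> substrate=12 bound=2 product=6
t=8: arr=2 -> substrate=12 bound=2 product=8
t=9: arr=0 -> substrate=12 bound=2 product=8
t=10: arr=3 -> substrate=13 bound=2 product=10
t=11: arr=0 -> substrate=13 bound=2 product=10
t=12: arr=0 -> substrate=11 bound=2 product=12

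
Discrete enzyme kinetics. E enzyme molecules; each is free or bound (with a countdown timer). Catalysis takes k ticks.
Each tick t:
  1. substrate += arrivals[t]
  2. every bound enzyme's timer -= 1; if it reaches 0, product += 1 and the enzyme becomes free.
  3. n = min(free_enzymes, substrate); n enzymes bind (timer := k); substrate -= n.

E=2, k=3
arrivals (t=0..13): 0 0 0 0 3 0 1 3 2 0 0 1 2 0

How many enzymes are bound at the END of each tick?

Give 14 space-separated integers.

t=0: arr=0 -> substrate=0 bound=0 product=0
t=1: arr=0 -> substrate=0 bound=0 product=0
t=2: arr=0 -> substrate=0 bound=0 product=0
t=3: arr=0 -> substrate=0 bound=0 product=0
t=4: arr=3 -> substrate=1 bound=2 product=0
t=5: arr=0 -> substrate=1 bound=2 product=0
t=6: arr=1 -> substrate=2 bound=2 product=0
t=7: arr=3 -> substrate=3 bound=2 product=2
t=8: arr=2 -> substrate=5 bound=2 product=2
t=9: arr=0 -> substrate=5 bound=2 product=2
t=10: arr=0 -> substrate=3 bound=2 product=4
t=11: arr=1 -> substrate=4 bound=2 product=4
t=12: arr=2 -> substrate=6 bound=2 product=4
t=13: arr=0 -> substrate=4 bound=2 product=6

Answer: 0 0 0 0 2 2 2 2 2 2 2 2 2 2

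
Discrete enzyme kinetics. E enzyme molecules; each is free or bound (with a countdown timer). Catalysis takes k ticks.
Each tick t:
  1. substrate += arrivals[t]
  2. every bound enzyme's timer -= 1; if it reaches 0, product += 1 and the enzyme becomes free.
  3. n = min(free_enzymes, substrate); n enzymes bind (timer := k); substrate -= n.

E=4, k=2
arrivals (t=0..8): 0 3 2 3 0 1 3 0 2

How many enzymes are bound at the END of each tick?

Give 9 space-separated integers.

t=0: arr=0 -> substrate=0 bound=0 product=0
t=1: arr=3 -> substrate=0 bound=3 product=0
t=2: arr=2 -> substrate=1 bound=4 product=0
t=3: arr=3 -> substrate=1 bound=4 product=3
t=4: arr=0 -> substrate=0 bound=4 product=4
t=5: arr=1 -> substrate=0 bound=2 product=7
t=6: arr=3 -> substrate=0 bound=4 product=8
t=7: arr=0 -> substrate=0 bound=3 product=9
t=8: arr=2 -> substrate=0 bound=2 product=12

Answer: 0 3 4 4 4 2 4 3 2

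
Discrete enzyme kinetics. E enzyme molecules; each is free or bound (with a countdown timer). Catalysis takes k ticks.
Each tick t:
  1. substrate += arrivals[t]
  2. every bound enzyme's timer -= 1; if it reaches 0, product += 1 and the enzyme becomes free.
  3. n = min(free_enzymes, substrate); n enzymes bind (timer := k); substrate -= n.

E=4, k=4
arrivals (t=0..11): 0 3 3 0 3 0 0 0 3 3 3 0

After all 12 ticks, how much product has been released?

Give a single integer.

Answer: 8

Derivation:
t=0: arr=0 -> substrate=0 bound=0 product=0
t=1: arr=3 -> substrate=0 bound=3 product=0
t=2: arr=3 -> substrate=2 bound=4 product=0
t=3: arr=0 -> substrate=2 bound=4 product=0
t=4: arr=3 -> substrate=5 bound=4 product=0
t=5: arr=0 -> substrate=2 bound=4 product=3
t=6: arr=0 -> substrate=1 bound=4 product=4
t=7: arr=0 -> substrate=1 bound=4 product=4
t=8: arr=3 -> substrate=4 bound=4 product=4
t=9: arr=3 -> substrate=4 bound=4 product=7
t=10: arr=3 -> substrate=6 bound=4 product=8
t=11: arr=0 -> substrate=6 bound=4 product=8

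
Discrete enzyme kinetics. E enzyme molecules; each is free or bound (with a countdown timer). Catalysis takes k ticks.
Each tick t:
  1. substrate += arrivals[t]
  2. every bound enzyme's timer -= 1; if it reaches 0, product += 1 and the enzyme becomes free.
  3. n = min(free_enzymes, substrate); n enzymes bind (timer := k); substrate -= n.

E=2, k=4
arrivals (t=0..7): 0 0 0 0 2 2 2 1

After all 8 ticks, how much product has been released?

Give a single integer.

t=0: arr=0 -> substrate=0 bound=0 product=0
t=1: arr=0 -> substrate=0 bound=0 product=0
t=2: arr=0 -> substrate=0 bound=0 product=0
t=3: arr=0 -> substrate=0 bound=0 product=0
t=4: arr=2 -> substrate=0 bound=2 product=0
t=5: arr=2 -> substrate=2 bound=2 product=0
t=6: arr=2 -> substrate=4 bound=2 product=0
t=7: arr=1 -> substrate=5 bound=2 product=0

Answer: 0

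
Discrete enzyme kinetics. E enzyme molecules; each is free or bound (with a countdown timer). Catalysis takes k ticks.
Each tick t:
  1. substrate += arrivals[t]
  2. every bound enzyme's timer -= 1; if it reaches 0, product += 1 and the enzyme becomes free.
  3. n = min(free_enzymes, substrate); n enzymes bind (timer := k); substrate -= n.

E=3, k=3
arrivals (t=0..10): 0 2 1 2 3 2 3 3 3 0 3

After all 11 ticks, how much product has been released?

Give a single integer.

Answer: 8

Derivation:
t=0: arr=0 -> substrate=0 bound=0 product=0
t=1: arr=2 -> substrate=0 bound=2 product=0
t=2: arr=1 -> substrate=0 bound=3 product=0
t=3: arr=2 -> substrate=2 bound=3 product=0
t=4: arr=3 -> substrate=3 bound=3 product=2
t=5: arr=2 -> substrate=4 bound=3 product=3
t=6: arr=3 -> substrate=7 bound=3 product=3
t=7: arr=3 -> substrate=8 bound=3 product=5
t=8: arr=3 -> substrate=10 bound=3 product=6
t=9: arr=0 -> substrate=10 bound=3 product=6
t=10: arr=3 -> substrate=11 bound=3 product=8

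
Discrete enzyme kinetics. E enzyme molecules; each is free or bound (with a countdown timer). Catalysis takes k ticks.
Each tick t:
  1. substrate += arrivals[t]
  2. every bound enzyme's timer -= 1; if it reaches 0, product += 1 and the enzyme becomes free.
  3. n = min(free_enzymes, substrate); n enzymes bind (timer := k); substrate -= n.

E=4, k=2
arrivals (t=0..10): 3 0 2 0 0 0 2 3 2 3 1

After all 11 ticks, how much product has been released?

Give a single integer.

Answer: 11

Derivation:
t=0: arr=3 -> substrate=0 bound=3 product=0
t=1: arr=0 -> substrate=0 bound=3 product=0
t=2: arr=2 -> substrate=0 bound=2 product=3
t=3: arr=0 -> substrate=0 bound=2 product=3
t=4: arr=0 -> substrate=0 bound=0 product=5
t=5: arr=0 -> substrate=0 bound=0 product=5
t=6: arr=2 -> substrate=0 bound=2 product=5
t=7: arr=3 -> substrate=1 bound=4 product=5
t=8: arr=2 -> substrate=1 bound=4 product=7
t=9: arr=3 -> substrate=2 bound=4 product=9
t=10: arr=1 -> substrate=1 bound=4 product=11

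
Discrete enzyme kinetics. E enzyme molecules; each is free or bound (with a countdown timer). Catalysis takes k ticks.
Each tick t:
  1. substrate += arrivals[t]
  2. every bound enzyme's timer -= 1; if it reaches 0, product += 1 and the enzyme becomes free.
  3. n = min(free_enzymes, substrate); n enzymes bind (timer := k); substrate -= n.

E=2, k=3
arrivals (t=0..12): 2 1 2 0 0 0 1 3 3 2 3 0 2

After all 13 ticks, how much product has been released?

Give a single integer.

t=0: arr=2 -> substrate=0 bound=2 product=0
t=1: arr=1 -> substrate=1 bound=2 product=0
t=2: arr=2 -> substrate=3 bound=2 product=0
t=3: arr=0 -> substrate=1 bound=2 product=2
t=4: arr=0 -> substrate=1 bound=2 product=2
t=5: arr=0 -> substrate=1 bound=2 product=2
t=6: arr=1 -> substrate=0 bound=2 product=4
t=7: arr=3 -> substrate=3 bound=2 product=4
t=8: arr=3 -> substrate=6 bound=2 product=4
t=9: arr=2 -> substrate=6 bound=2 product=6
t=10: arr=3 -> substrate=9 bound=2 product=6
t=11: arr=0 -> substrate=9 bound=2 product=6
t=12: arr=2 -> substrate=9 bound=2 product=8

Answer: 8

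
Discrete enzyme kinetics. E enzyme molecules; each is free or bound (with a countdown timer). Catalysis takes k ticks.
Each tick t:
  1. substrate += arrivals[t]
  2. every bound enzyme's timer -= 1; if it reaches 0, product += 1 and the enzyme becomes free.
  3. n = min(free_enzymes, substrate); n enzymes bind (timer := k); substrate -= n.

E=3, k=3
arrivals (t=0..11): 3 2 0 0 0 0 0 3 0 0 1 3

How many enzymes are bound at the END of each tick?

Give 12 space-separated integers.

t=0: arr=3 -> substrate=0 bound=3 product=0
t=1: arr=2 -> substrate=2 bound=3 product=0
t=2: arr=0 -> substrate=2 bound=3 product=0
t=3: arr=0 -> substrate=0 bound=2 product=3
t=4: arr=0 -> substrate=0 bound=2 product=3
t=5: arr=0 -> substrate=0 bound=2 product=3
t=6: arr=0 -> substrate=0 bound=0 product=5
t=7: arr=3 -> substrate=0 bound=3 product=5
t=8: arr=0 -> substrate=0 bound=3 product=5
t=9: arr=0 -> substrate=0 bound=3 product=5
t=10: arr=1 -> substrate=0 bound=1 product=8
t=11: arr=3 -> substrate=1 bound=3 product=8

Answer: 3 3 3 2 2 2 0 3 3 3 1 3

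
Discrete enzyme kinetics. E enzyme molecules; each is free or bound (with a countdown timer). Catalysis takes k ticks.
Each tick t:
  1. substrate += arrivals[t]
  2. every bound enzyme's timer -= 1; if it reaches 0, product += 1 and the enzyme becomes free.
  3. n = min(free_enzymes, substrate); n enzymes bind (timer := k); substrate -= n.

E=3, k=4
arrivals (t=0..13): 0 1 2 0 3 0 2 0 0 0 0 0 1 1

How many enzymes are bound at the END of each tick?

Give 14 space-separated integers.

t=0: arr=0 -> substrate=0 bound=0 product=0
t=1: arr=1 -> substrate=0 bound=1 product=0
t=2: arr=2 -> substrate=0 bound=3 product=0
t=3: arr=0 -> substrate=0 bound=3 product=0
t=4: arr=3 -> substrate=3 bound=3 product=0
t=5: arr=0 -> substrate=2 bound=3 product=1
t=6: arr=2 -> substrate=2 bound=3 product=3
t=7: arr=0 -> substrate=2 bound=3 product=3
t=8: arr=0 -> substrate=2 bound=3 product=3
t=9: arr=0 -> substrate=1 bound=3 product=4
t=10: arr=0 -> substrate=0 bound=2 product=6
t=11: arr=0 -> substrate=0 bound=2 product=6
t=12: arr=1 -> substrate=0 bound=3 product=6
t=13: arr=1 -> substrate=0 bound=3 product=7

Answer: 0 1 3 3 3 3 3 3 3 3 2 2 3 3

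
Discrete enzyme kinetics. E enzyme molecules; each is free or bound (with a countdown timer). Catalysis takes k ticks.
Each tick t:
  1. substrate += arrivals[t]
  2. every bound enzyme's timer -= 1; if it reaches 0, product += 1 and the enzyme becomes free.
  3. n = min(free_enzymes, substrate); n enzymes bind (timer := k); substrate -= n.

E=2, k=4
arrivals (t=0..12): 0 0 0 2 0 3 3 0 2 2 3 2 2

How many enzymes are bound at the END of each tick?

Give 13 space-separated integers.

Answer: 0 0 0 2 2 2 2 2 2 2 2 2 2

Derivation:
t=0: arr=0 -> substrate=0 bound=0 product=0
t=1: arr=0 -> substrate=0 bound=0 product=0
t=2: arr=0 -> substrate=0 bound=0 product=0
t=3: arr=2 -> substrate=0 bound=2 product=0
t=4: arr=0 -> substrate=0 bound=2 product=0
t=5: arr=3 -> substrate=3 bound=2 product=0
t=6: arr=3 -> substrate=6 bound=2 product=0
t=7: arr=0 -> substrate=4 bound=2 product=2
t=8: arr=2 -> substrate=6 bound=2 product=2
t=9: arr=2 -> substrate=8 bound=2 product=2
t=10: arr=3 -> substrate=11 bound=2 product=2
t=11: arr=2 -> substrate=11 bound=2 product=4
t=12: arr=2 -> substrate=13 bound=2 product=4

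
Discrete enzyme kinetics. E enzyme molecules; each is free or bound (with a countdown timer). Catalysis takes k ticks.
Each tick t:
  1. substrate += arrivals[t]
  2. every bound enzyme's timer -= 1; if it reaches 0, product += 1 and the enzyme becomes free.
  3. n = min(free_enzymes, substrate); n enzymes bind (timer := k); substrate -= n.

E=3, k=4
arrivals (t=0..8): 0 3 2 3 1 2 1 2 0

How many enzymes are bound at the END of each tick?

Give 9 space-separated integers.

t=0: arr=0 -> substrate=0 bound=0 product=0
t=1: arr=3 -> substrate=0 bound=3 product=0
t=2: arr=2 -> substrate=2 bound=3 product=0
t=3: arr=3 -> substrate=5 bound=3 product=0
t=4: arr=1 -> substrate=6 bound=3 product=0
t=5: arr=2 -> substrate=5 bound=3 product=3
t=6: arr=1 -> substrate=6 bound=3 product=3
t=7: arr=2 -> substrate=8 bound=3 product=3
t=8: arr=0 -> substrate=8 bound=3 product=3

Answer: 0 3 3 3 3 3 3 3 3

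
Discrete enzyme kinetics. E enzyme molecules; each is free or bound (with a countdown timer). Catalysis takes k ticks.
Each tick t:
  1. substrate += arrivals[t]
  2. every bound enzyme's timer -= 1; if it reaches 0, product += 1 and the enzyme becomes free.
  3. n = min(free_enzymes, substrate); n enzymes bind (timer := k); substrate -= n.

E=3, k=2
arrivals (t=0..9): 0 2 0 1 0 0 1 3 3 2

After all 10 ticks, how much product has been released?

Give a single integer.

Answer: 6

Derivation:
t=0: arr=0 -> substrate=0 bound=0 product=0
t=1: arr=2 -> substrate=0 bound=2 product=0
t=2: arr=0 -> substrate=0 bound=2 product=0
t=3: arr=1 -> substrate=0 bound=1 product=2
t=4: arr=0 -> substrate=0 bound=1 product=2
t=5: arr=0 -> substrate=0 bound=0 product=3
t=6: arr=1 -> substrate=0 bound=1 product=3
t=7: arr=3 -> substrate=1 bound=3 product=3
t=8: arr=3 -> substrate=3 bound=3 product=4
t=9: arr=2 -> substrate=3 bound=3 product=6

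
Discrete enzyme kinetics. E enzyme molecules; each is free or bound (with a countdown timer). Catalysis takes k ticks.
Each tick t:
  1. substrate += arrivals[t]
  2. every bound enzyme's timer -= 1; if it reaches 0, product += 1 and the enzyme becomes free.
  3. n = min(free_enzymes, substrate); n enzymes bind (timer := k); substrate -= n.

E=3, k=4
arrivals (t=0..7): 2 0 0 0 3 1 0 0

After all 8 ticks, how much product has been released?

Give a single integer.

t=0: arr=2 -> substrate=0 bound=2 product=0
t=1: arr=0 -> substrate=0 bound=2 product=0
t=2: arr=0 -> substrate=0 bound=2 product=0
t=3: arr=0 -> substrate=0 bound=2 product=0
t=4: arr=3 -> substrate=0 bound=3 product=2
t=5: arr=1 -> substrate=1 bound=3 product=2
t=6: arr=0 -> substrate=1 bound=3 product=2
t=7: arr=0 -> substrate=1 bound=3 product=2

Answer: 2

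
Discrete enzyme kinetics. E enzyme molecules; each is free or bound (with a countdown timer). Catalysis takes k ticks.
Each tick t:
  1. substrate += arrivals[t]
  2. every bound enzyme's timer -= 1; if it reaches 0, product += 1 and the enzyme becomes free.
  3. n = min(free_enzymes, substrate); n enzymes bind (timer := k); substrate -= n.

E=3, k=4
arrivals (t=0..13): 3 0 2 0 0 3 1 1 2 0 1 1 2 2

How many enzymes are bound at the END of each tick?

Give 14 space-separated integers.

Answer: 3 3 3 3 2 3 3 3 3 3 3 3 3 3

Derivation:
t=0: arr=3 -> substrate=0 bound=3 product=0
t=1: arr=0 -> substrate=0 bound=3 product=0
t=2: arr=2 -> substrate=2 bound=3 product=0
t=3: arr=0 -> substrate=2 bound=3 product=0
t=4: arr=0 -> substrate=0 bound=2 product=3
t=5: arr=3 -> substrate=2 bound=3 product=3
t=6: arr=1 -> substrate=3 bound=3 product=3
t=7: arr=1 -> substrate=4 bound=3 product=3
t=8: arr=2 -> substrate=4 bound=3 product=5
t=9: arr=0 -> substrate=3 bound=3 product=6
t=10: arr=1 -> substrate=4 bound=3 product=6
t=11: arr=1 -> substrate=5 bound=3 product=6
t=12: arr=2 -> substrate=5 bound=3 product=8
t=13: arr=2 -> substrate=6 bound=3 product=9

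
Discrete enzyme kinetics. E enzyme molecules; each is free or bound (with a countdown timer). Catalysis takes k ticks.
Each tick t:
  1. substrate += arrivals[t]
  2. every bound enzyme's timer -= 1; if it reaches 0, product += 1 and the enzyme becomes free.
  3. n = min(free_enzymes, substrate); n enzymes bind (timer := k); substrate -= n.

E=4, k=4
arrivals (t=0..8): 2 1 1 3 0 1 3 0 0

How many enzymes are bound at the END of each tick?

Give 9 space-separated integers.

Answer: 2 3 4 4 4 4 4 4 4

Derivation:
t=0: arr=2 -> substrate=0 bound=2 product=0
t=1: arr=1 -> substrate=0 bound=3 product=0
t=2: arr=1 -> substrate=0 bound=4 product=0
t=3: arr=3 -> substrate=3 bound=4 product=0
t=4: arr=0 -> substrate=1 bound=4 product=2
t=5: arr=1 -> substrate=1 bound=4 product=3
t=6: arr=3 -> substrate=3 bound=4 product=4
t=7: arr=0 -> substrate=3 bound=4 product=4
t=8: arr=0 -> substrate=1 bound=4 product=6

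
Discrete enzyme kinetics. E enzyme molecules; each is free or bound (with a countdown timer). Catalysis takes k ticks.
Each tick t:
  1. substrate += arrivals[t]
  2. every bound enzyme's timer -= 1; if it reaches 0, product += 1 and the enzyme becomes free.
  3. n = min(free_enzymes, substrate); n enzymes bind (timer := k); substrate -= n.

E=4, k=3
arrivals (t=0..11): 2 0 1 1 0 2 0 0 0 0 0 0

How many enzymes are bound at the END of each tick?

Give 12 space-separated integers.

t=0: arr=2 -> substrate=0 bound=2 product=0
t=1: arr=0 -> substrate=0 bound=2 product=0
t=2: arr=1 -> substrate=0 bound=3 product=0
t=3: arr=1 -> substrate=0 bound=2 product=2
t=4: arr=0 -> substrate=0 bound=2 product=2
t=5: arr=2 -> substrate=0 bound=3 product=3
t=6: arr=0 -> substrate=0 bound=2 product=4
t=7: arr=0 -> substrate=0 bound=2 product=4
t=8: arr=0 -> substrate=0 bound=0 product=6
t=9: arr=0 -> substrate=0 bound=0 product=6
t=10: arr=0 -> substrate=0 bound=0 product=6
t=11: arr=0 -> substrate=0 bound=0 product=6

Answer: 2 2 3 2 2 3 2 2 0 0 0 0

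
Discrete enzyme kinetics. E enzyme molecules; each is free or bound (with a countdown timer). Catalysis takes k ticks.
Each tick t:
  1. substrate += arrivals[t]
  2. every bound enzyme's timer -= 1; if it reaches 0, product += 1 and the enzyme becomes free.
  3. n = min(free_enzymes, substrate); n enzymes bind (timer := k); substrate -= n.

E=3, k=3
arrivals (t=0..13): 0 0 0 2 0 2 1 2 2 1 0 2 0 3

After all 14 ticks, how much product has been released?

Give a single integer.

t=0: arr=0 -> substrate=0 bound=0 product=0
t=1: arr=0 -> substrate=0 bound=0 product=0
t=2: arr=0 -> substrate=0 bound=0 product=0
t=3: arr=2 -> substrate=0 bound=2 product=0
t=4: arr=0 -> substrate=0 bound=2 product=0
t=5: arr=2 -> substrate=1 bound=3 product=0
t=6: arr=1 -> substrate=0 bound=3 product=2
t=7: arr=2 -> substrate=2 bound=3 product=2
t=8: arr=2 -> substrate=3 bound=3 product=3
t=9: arr=1 -> substrate=2 bound=3 product=5
t=10: arr=0 -> substrate=2 bound=3 product=5
t=11: arr=2 -> substrate=3 bound=3 product=6
t=12: arr=0 -> substrate=1 bound=3 product=8
t=13: arr=3 -> substrate=4 bound=3 product=8

Answer: 8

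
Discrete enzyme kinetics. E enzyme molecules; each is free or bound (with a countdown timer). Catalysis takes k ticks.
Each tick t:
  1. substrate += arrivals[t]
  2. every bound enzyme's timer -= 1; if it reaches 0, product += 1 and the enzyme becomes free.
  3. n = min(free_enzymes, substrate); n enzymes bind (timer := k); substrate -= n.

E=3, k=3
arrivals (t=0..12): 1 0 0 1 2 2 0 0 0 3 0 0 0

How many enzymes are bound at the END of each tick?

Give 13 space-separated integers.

Answer: 1 1 1 1 3 3 3 2 2 3 3 3 1

Derivation:
t=0: arr=1 -> substrate=0 bound=1 product=0
t=1: arr=0 -> substrate=0 bound=1 product=0
t=2: arr=0 -> substrate=0 bound=1 product=0
t=3: arr=1 -> substrate=0 bound=1 product=1
t=4: arr=2 -> substrate=0 bound=3 product=1
t=5: arr=2 -> substrate=2 bound=3 product=1
t=6: arr=0 -> substrate=1 bound=3 product=2
t=7: arr=0 -> substrate=0 bound=2 product=4
t=8: arr=0 -> substrate=0 bound=2 product=4
t=9: arr=3 -> substrate=1 bound=3 product=5
t=10: arr=0 -> substrate=0 bound=3 product=6
t=11: arr=0 -> substrate=0 bound=3 product=6
t=12: arr=0 -> substrate=0 bound=1 product=8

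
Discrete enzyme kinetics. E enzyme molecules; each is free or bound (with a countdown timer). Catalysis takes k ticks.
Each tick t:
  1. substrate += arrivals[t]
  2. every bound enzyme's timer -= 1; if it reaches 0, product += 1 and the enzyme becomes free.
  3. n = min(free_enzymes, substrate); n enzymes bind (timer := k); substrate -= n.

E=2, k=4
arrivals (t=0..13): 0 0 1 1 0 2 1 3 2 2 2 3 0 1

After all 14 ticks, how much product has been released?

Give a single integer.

t=0: arr=0 -> substrate=0 bound=0 product=0
t=1: arr=0 -> substrate=0 bound=0 product=0
t=2: arr=1 -> substrate=0 bound=1 product=0
t=3: arr=1 -> substrate=0 bound=2 product=0
t=4: arr=0 -> substrate=0 bound=2 product=0
t=5: arr=2 -> substrate=2 bound=2 product=0
t=6: arr=1 -> substrate=2 bound=2 product=1
t=7: arr=3 -> substrate=4 bound=2 product=2
t=8: arr=2 -> substrate=6 bound=2 product=2
t=9: arr=2 -> substrate=8 bound=2 product=2
t=10: arr=2 -> substrate=9 bound=2 product=3
t=11: arr=3 -> substrate=11 bound=2 product=4
t=12: arr=0 -> substrate=11 bound=2 product=4
t=13: arr=1 -> substrate=12 bound=2 product=4

Answer: 4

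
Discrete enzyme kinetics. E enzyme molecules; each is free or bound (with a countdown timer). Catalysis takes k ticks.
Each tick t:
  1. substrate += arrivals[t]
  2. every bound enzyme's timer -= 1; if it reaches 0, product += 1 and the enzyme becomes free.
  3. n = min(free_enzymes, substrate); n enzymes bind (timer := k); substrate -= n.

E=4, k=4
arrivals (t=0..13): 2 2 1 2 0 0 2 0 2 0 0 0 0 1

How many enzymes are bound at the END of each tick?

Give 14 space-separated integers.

Answer: 2 4 4 4 4 3 4 4 4 4 3 3 1 1

Derivation:
t=0: arr=2 -> substrate=0 bound=2 product=0
t=1: arr=2 -> substrate=0 bound=4 product=0
t=2: arr=1 -> substrate=1 bound=4 product=0
t=3: arr=2 -> substrate=3 bound=4 product=0
t=4: arr=0 -> substrate=1 bound=4 product=2
t=5: arr=0 -> substrate=0 bound=3 product=4
t=6: arr=2 -> substrate=1 bound=4 product=4
t=7: arr=0 -> substrate=1 bound=4 product=4
t=8: arr=2 -> substrate=1 bound=4 product=6
t=9: arr=0 -> substrate=0 bound=4 product=7
t=10: arr=0 -> substrate=0 bound=3 product=8
t=11: arr=0 -> substrate=0 bound=3 product=8
t=12: arr=0 -> substrate=0 bound=1 product=10
t=13: arr=1 -> substrate=0 bound=1 product=11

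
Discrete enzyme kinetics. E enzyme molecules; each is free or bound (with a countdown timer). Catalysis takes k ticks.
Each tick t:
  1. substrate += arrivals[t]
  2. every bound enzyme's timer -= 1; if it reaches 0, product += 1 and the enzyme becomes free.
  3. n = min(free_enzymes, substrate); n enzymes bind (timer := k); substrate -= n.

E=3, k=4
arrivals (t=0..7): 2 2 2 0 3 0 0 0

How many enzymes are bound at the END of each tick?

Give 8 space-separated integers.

t=0: arr=2 -> substrate=0 bound=2 product=0
t=1: arr=2 -> substrate=1 bound=3 product=0
t=2: arr=2 -> substrate=3 bound=3 product=0
t=3: arr=0 -> substrate=3 bound=3 product=0
t=4: arr=3 -> substrate=4 bound=3 product=2
t=5: arr=0 -> substrate=3 bound=3 product=3
t=6: arr=0 -> substrate=3 bound=3 product=3
t=7: arr=0 -> substrate=3 bound=3 product=3

Answer: 2 3 3 3 3 3 3 3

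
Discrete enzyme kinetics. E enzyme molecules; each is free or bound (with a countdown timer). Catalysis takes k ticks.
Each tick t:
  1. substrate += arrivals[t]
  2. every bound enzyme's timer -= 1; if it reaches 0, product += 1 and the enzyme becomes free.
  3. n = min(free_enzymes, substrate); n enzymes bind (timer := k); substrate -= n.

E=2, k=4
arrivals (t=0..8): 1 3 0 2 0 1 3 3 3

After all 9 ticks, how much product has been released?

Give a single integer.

Answer: 3

Derivation:
t=0: arr=1 -> substrate=0 bound=1 product=0
t=1: arr=3 -> substrate=2 bound=2 product=0
t=2: arr=0 -> substrate=2 bound=2 product=0
t=3: arr=2 -> substrate=4 bound=2 product=0
t=4: arr=0 -> substrate=3 bound=2 product=1
t=5: arr=1 -> substrate=3 bound=2 product=2
t=6: arr=3 -> substrate=6 bound=2 product=2
t=7: arr=3 -> substrate=9 bound=2 product=2
t=8: arr=3 -> substrate=11 bound=2 product=3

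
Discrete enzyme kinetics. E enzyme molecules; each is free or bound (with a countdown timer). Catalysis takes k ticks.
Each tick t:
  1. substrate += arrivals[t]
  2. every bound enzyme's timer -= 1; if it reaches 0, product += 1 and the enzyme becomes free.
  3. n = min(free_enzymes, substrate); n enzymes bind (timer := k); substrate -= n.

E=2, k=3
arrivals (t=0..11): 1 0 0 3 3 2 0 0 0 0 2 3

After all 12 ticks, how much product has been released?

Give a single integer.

t=0: arr=1 -> substrate=0 bound=1 product=0
t=1: arr=0 -> substrate=0 bound=1 product=0
t=2: arr=0 -> substrate=0 bound=1 product=0
t=3: arr=3 -> substrate=1 bound=2 product=1
t=4: arr=3 -> substrate=4 bound=2 product=1
t=5: arr=2 -> substrate=6 bound=2 product=1
t=6: arr=0 -> substrate=4 bound=2 product=3
t=7: arr=0 -> substrate=4 bound=2 product=3
t=8: arr=0 -> substrate=4 bound=2 product=3
t=9: arr=0 -> substrate=2 bound=2 product=5
t=10: arr=2 -> substrate=4 bound=2 product=5
t=11: arr=3 -> substrate=7 bound=2 product=5

Answer: 5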